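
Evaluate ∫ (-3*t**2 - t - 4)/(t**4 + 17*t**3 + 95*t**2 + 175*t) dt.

-4*log(t)/175 - 128*log(t + 5)/25 + 36*log(t + 7)/7 - 37/(5*t + 25) + C

Factor the denominator: t*(t + 5)**2*(t + 7).
Partial-fraction decomposition: 36/(7*(t + 7)) - 128/(25*(t + 5)) + 37/(5*(t + 5)**2) - 4/(175*t).
Integrate each term; A/(t−a) gives A·log|t−a|; A/(t−a)² gives −A/(t−a).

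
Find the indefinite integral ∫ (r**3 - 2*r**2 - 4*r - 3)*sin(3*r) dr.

-r**3*cos(3*r)/3 + r**2*sin(3*r)/3 + 2*r**2*cos(3*r)/3 - 4*r*sin(3*r)/9 + 14*r*cos(3*r)/9 - 14*sin(3*r)/27 + 23*cos(3*r)/27 + C

Use integration by parts with u = r**3 - 2*r**2 - 4*r - 3, dv = sin(3*r) dr, so v = -cos(3*r)/3.
Apply parts 3 times (tabular method): alternate signs, differentiate u down to 0, integrate dv up.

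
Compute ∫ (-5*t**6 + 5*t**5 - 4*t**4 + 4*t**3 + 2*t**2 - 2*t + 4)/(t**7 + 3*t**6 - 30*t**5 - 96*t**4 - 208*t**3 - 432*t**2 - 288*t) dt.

Factor the denominator: t*(t - 6)*(t + 1)*(t + 2)*(t + 6)*(t**2 + 4).
Partial-fraction decomposition: (3*t + 44)/(80*(t**2 + 4)) - 6953/(1440*(t + 6)) + 35/(32*(t + 2)) - 2/(35*(t + 1)) - 388/(315*(t - 6)) - 1/(72*t).
Integrate each term; A/(t−a) gives A·log|t−a|; the (Bt+D)/(t²+p²) term gives a log and an atan.

-log(t)/72 - 388*log(t - 6)/315 - 2*log(t + 1)/35 + 35*log(t + 2)/32 - 6953*log(t + 6)/1440 + 3*log(t**2 + 4)/160 + 11*atan(t/2)/40 + C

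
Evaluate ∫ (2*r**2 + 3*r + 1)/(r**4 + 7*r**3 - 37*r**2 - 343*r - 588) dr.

6*log(r - 7)/77 - log(r + 3)/4 + 7*log(r + 4)/11 - 13*log(r + 7)/28 + C

Factor the denominator: (r - 7)*(r + 3)*(r + 4)*(r + 7).
Partial-fraction decomposition: -13/(28*(r + 7)) + 7/(11*(r + 4)) - 1/(4*(r + 3)) + 6/(77*(r - 7)).
Integrate each term: A/(r−a) contributes A·log|r−a|.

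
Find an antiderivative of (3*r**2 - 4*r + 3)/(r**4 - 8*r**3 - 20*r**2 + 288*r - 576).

Factor the denominator: (r - 6)*(r - 4)**2*(r + 6).
Partial-fraction decomposition: -9/(80*(r + 6)) - 17/(10*(r - 4)) - 7/(4*(r - 4)**2) + 29/(16*(r - 6)).
Integrate each term; A/(r−a) gives A·log|r−a|; A/(r−a)² gives −A/(r−a).

29*log(r - 6)/16 - 17*log(r - 4)/10 - 9*log(r + 6)/80 + 7/(4*r - 16) + C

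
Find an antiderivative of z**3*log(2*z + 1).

z**4*log(2*z + 1)/4 - z**4/16 + z**3/24 - z**2/32 + z/32 - log(2*z + 1)/64 + C

Use integration by parts with u = log(2*z + 1), dv = z**3 dz.
Then du = 2/(2*z + 1) dz and v = z**4/4.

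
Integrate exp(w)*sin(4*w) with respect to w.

Let I denote the integral. Integrate by parts with u = sin(4*w), dv = exp(w) dw, so v = exp(w): I = exp(w)*sin(4*w) − 4·∫ exp(w)*cos(4*w) dw.
Apply parts again with u = cos(4*w), dv = exp(w) dw: ∫ exp(w)*cos(4*w) dw = exp(w)*cos(4*w) + 4·I. Substituting back brings back I: I = exp(w)*sin(4*w) - 4*exp(w)*cos(4*w) − 16·I.
Solving for I: (1 + 16)·I equals the remaining terms, so I = (1/17)·(exp(w)*sin(4*w) - 4*exp(w)*cos(4*w)).

exp(w)*sin(4*w)/17 - 4*exp(w)*cos(4*w)/17 + C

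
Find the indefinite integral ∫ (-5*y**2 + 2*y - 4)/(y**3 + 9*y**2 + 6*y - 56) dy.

-10*log(y - 2)/27 + 46*log(y + 4)/9 - 263*log(y + 7)/27 + C

Factor the denominator: (y - 2)*(y + 4)*(y + 7).
Partial-fraction decomposition: -263/(27*(y + 7)) + 46/(9*(y + 4)) - 10/(27*(y - 2)).
Integrate each term: A/(y−a) contributes A·log|y−a|.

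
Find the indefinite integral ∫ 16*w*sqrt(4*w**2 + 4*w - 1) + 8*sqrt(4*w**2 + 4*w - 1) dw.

4*(4*w**2 + 4*w - 1)**(3/2)/3 + C

Let u = 4*w**2 + 4*w - 1, so du = (8*w + 4) dw.
Rewriting, the integral becomes 2·∫ √u du = 2·(2/3)u^(3/2).
Substituting back, u = 4*w**2 + 4*w - 1.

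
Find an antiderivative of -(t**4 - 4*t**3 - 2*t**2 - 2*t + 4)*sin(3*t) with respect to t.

t**4*cos(3*t)/3 - 4*t**3*sin(3*t)/9 - 4*t**3*cos(3*t)/3 + 4*t**2*sin(3*t)/3 - 10*t**2*cos(3*t)/9 + 20*t*sin(3*t)/27 + 2*t*cos(3*t)/9 - 2*sin(3*t)/27 + 128*cos(3*t)/81 + C

Use integration by parts with u = t**4 - 4*t**3 - 2*t**2 - 2*t + 4, dv = -sin(3*t) dt, so v = cos(3*t)/3.
Apply parts 4 times (tabular method): alternate signs, differentiate u down to 0, integrate dv up.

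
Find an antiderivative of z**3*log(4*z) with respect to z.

Use integration by parts with u = log(4*z), dv = z**3 dz.
Then du = 1/z dz and v = z**4/4.

z**4*(log(z) + 2*log(2))/4 - z**4/16 + C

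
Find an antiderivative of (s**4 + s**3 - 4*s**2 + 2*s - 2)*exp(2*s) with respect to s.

(4*s**4 - 4*s**3 - 10*s**2 + 18*s - 17)*exp(2*s)/8 + C

Use integration by parts with u = s**4 + s**3 - 4*s**2 + 2*s - 2, dv = exp(2*s) ds, so v = exp(2*s)/2.
Apply parts 4 times (tabular method): alternate signs, differentiate u down to 0, integrate dv up.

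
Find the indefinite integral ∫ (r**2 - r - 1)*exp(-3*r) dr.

Use integration by parts with u = r**2 - r - 1, dv = exp(-3*r) dr, so v = -exp(-3*r)/3.
Apply parts 2 times (tabular method): alternate signs, differentiate u down to 0, integrate dv up.

(-9*r**2 + 3*r + 10)*exp(-3*r)/27 + C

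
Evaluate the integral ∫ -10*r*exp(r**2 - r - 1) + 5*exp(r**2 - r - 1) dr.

Let u = r**2 - r - 1, so du = (2*r - 1) dr.
Rewriting, the integral becomes -5·∫ e^u du = -5·e^u.
Substituting back, u = r**2 - r - 1.

-5*exp(r**2 - r - 1) + C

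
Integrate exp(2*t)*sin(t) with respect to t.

Let I denote the integral. Integrate by parts with u = sin(t), dv = exp(2*t) dt, so v = exp(2*t)/2: I = exp(2*t)*sin(t)/2 − (1/2)·∫ exp(2*t)*cos(t) dt.
Apply parts again with u = cos(t), dv = exp(2*t) dt: ∫ exp(2*t)*cos(t) dt = exp(2*t)*cos(t)/2 + (1/2)·I. Substituting back brings back I: I = exp(2*t)*sin(t)/2 - exp(2*t)*cos(t)/4 − (1/4)·I.
Solving for I: (1 + 1/4)·I equals the remaining terms, so I = (4/5)·(exp(2*t)*sin(t)/2 - exp(2*t)*cos(t)/4).

2*exp(2*t)*sin(t)/5 - exp(2*t)*cos(t)/5 + C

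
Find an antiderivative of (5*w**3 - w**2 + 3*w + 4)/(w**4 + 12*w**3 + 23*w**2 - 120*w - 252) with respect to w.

Factor the denominator: (w - 3)*(w + 2)*(w + 6)*(w + 7).
Partial-fraction decomposition: 1781/(50*(w + 7)) - 565/(18*(w + 6)) + 23/(50*(w + 2)) + 139/(450*(w - 3)).
Integrate each term: A/(w−a) contributes A·log|w−a|.

139*log(w - 3)/450 + 23*log(w + 2)/50 - 565*log(w + 6)/18 + 1781*log(w + 7)/50 + C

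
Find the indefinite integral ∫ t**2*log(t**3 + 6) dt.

Let u = t**3 + 6, so du = (3*t**2) dt.
The integral becomes (1/3)·∫ log(u) du; integrate by parts with u′=log(u), dv′=du.

t**3*log(t**3 + 6)/3 - t**3/3 + 2*log(t**3 + 6) + C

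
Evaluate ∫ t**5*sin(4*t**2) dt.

-t**4*cos(4*t**2)/8 + t**2*sin(4*t**2)/16 + cos(4*t**2)/64 + C

Let u = t², du = 2t dt; rewrite as (1/2)∫ u^2·sin(4u) du.
Now integrate by parts 2 times.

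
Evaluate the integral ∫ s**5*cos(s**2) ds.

s**4*sin(s**2)/2 + s**2*cos(s**2) - sin(s**2) + C

Let u = s², du = 2s ds; rewrite as (1/2)∫ u^2·cos(1u) du.
Now integrate by parts 2 times.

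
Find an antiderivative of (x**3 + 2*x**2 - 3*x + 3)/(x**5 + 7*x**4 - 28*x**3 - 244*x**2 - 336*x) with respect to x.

Factor the denominator: x*(x - 6)*(x + 2)*(x + 4)*(x + 7).
Partial-fraction decomposition: -17/(105*(x + 7)) + 17/(240*(x + 4)) + 9/(160*(x + 2)) + 7/(160*(x - 6)) - 1/(112*x).
Integrate each term: A/(x−a) contributes A·log|x−a|.

-log(x)/112 + 7*log(x - 6)/160 + 9*log(x + 2)/160 + 17*log(x + 4)/240 - 17*log(x + 7)/105 + C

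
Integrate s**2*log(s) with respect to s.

Use integration by parts with u = log(s), dv = s**2 ds.
Then du = 1/s ds and v = s**3/3.

s**3*log(s)/3 - s**3/9 + C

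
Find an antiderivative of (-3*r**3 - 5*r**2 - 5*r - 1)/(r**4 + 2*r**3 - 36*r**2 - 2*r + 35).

-263*log(r - 5)/144 + 7*log(r - 1)/32 + log(r + 1)/36 - 409*log(r + 7)/288 + C

Factor the denominator: (r - 5)*(r - 1)*(r + 1)*(r + 7).
Partial-fraction decomposition: -409/(288*(r + 7)) + 1/(36*(r + 1)) + 7/(32*(r - 1)) - 263/(144*(r - 5)).
Integrate each term: A/(r−a) contributes A·log|r−a|.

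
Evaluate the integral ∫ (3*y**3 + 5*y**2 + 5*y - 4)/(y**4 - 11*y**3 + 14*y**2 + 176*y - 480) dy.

Factor the denominator: (y - 6)*(y - 5)*(y - 4)*(y + 4).
Partial-fraction decomposition: 17/(90*(y + 4)) + 18/(y - 4) - 521/(9*(y - 5)) + 427/(10*(y - 6)).
Integrate each term: A/(y−a) contributes A·log|y−a|.

427*log(y - 6)/10 - 521*log(y - 5)/9 + 18*log(y - 4) + 17*log(y + 4)/90 + C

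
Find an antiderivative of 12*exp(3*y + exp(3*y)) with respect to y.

4*exp(exp(3*y)) + C

Let u = exp(3*y), so du = (3*exp(3*y)) dy.
Rewriting, the integral becomes 4·∫ e^u du = 4·e^u.
Substituting back, u = exp(3*y).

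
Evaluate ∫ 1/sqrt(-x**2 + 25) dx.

asin(x/5) + C

Substitute x = 5·sin(θ), so dx = 5·cos(θ) dθ and the radical becomes sqrt(-x**2 + 25) = 5·cos(θ) by the Pythagorean identity.
Integrate the resulting trig expression in θ, then back-substitute θ = asin(x/5), sin(θ) = x/5, cos(θ) = sqrt(-x**2 + 25)/5 (absorbing any constant into C).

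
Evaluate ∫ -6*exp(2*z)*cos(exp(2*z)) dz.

Let u = exp(2*z), so du = (2*exp(2*z)) dz.
Rewriting, the integral becomes -3·∫ cos(u) du = -3·sin(u).
Substituting back, u = exp(2*z).

-3*sin(exp(2*z)) + C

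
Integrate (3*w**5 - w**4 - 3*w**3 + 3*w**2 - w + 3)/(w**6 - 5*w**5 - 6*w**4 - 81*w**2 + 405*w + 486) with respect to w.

7163*log(w - 6)/2835 - 11*log(w - 3)/24 + 3*log(w + 1)/280 + 29*log(w + 3)/81 + 38*log(w**2 + 9)/135 + 13*atan(w/3)/30 + C

Factor the denominator: (w - 6)*(w - 3)*(w + 1)*(w + 3)*(w**2 + 9).
Partial-fraction decomposition: (152*w + 351)/(270*(w**2 + 9)) + 29/(81*(w + 3)) + 3/(280*(w + 1)) - 11/(24*(w - 3)) + 7163/(2835*(w - 6)).
Integrate each term; A/(w−a) gives A·log|w−a|; the (Bw+D)/(w²+p²) term gives a log and an atan.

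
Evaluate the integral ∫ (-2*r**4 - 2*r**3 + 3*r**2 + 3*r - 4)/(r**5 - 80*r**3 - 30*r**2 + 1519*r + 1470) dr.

-1331*log(r - 7)/336 + 2902*log(r - 6)/1001 - log(r + 1)/336 + 59*log(r + 5)/66 - 1997*log(r + 7)/1092 + C

Factor the denominator: (r - 7)*(r - 6)*(r + 1)*(r + 5)*(r + 7).
Partial-fraction decomposition: -1997/(1092*(r + 7)) + 59/(66*(r + 5)) - 1/(336*(r + 1)) + 2902/(1001*(r - 6)) - 1331/(336*(r - 7)).
Integrate each term: A/(r−a) contributes A·log|r−a|.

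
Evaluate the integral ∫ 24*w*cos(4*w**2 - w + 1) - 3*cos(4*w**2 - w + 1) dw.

Let u = 4*w**2 - w + 1, so du = (8*w - 1) dw.
Rewriting, the integral becomes 3·∫ cos(u) du = 3·sin(u).
Substituting back, u = 4*w**2 - w + 1.

3*sin(4*w**2 - w + 1) + C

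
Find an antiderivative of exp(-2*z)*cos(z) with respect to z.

exp(-2*z)*sin(z)/5 - 2*exp(-2*z)*cos(z)/5 + C

Let I denote the integral. Integrate by parts with u = cos(z), dv = exp(-2*z) dz, so v = -exp(-2*z)/2: I = -exp(-2*z)*cos(z)/2 − (1/2)·∫ exp(-2*z)*sin(z) dz.
Apply parts again with u = sin(z), dv = exp(-2*z) dz: ∫ exp(-2*z)*sin(z) dz = -exp(-2*z)*sin(z)/2 + (1/2)·I. Substituting back brings back I: I = exp(-2*z)*sin(z)/4 - exp(-2*z)*cos(z)/2 − (1/4)·I.
Solving for I: (1 + 1/4)·I equals the remaining terms, so I = (4/5)·(exp(-2*z)*sin(z)/4 - exp(-2*z)*cos(z)/2).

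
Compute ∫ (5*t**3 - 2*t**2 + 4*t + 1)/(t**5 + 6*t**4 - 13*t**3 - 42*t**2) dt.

Factor the denominator: t**2*(t - 3)*(t + 2)*(t + 7).
Partial-fraction decomposition: -184/(245*(t + 7)) + 11/(20*(t + 2)) + 13/(45*(t - 3)) - 155/(1764*t) - 1/(42*t**2).
Integrate each term; A/(t−a) gives A·log|t−a|; A/(t−a)² gives −A/(t−a).

-155*log(t)/1764 + 13*log(t - 3)/45 + 11*log(t + 2)/20 - 184*log(t + 7)/245 + 1/(42*t) + C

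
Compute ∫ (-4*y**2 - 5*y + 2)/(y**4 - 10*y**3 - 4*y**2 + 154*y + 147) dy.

-379*log(y - 7)/3200 + 3*log(y + 1)/128 + 19*log(y + 3)/200 + 229/(80*y - 560) + C

Factor the denominator: (y - 7)**2*(y + 1)*(y + 3).
Partial-fraction decomposition: 19/(200*(y + 3)) + 3/(128*(y + 1)) - 379/(3200*(y - 7)) - 229/(80*(y - 7)**2).
Integrate each term; A/(y−a) gives A·log|y−a|; A/(y−a)² gives −A/(y−a).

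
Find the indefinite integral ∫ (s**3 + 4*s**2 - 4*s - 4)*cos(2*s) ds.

Use integration by parts with u = s**3 + 4*s**2 - 4*s - 4, dv = cos(2*s) ds, so v = sin(2*s)/2.
Apply parts 3 times (tabular method): alternate signs, differentiate u down to 0, integrate dv up.

s**3*sin(2*s)/2 + 2*s**2*sin(2*s) + 3*s**2*cos(2*s)/4 - 11*s*sin(2*s)/4 + 2*s*cos(2*s) - 3*sin(2*s) - 11*cos(2*s)/8 + C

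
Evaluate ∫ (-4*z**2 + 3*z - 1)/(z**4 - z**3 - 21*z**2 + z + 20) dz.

Factor the denominator: (z - 5)*(z - 1)*(z + 1)*(z + 4).
Partial-fraction decomposition: 77/(135*(z + 4)) - 2/(9*(z + 1)) + 1/(20*(z - 1)) - 43/(108*(z - 5)).
Integrate each term: A/(z−a) contributes A·log|z−a|.

-43*log(z - 5)/108 + log(z - 1)/20 - 2*log(z + 1)/9 + 77*log(z + 4)/135 + C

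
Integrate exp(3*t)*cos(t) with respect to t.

Let I denote the integral. Integrate by parts with u = cos(t), dv = exp(3*t) dt, so v = exp(3*t)/3: I = exp(3*t)*cos(t)/3 + (1/3)·∫ exp(3*t)*sin(t) dt.
Apply parts again with u = sin(t), dv = exp(3*t) dt: ∫ exp(3*t)*sin(t) dt = exp(3*t)*sin(t)/3 − (1/3)·I. Substituting back brings back I: I = exp(3*t)*sin(t)/9 + exp(3*t)*cos(t)/3 − (1/9)·I.
Solving for I: (1 + 1/9)·I equals the remaining terms, so I = (9/10)·(exp(3*t)*sin(t)/9 + exp(3*t)*cos(t)/3).

exp(3*t)*sin(t)/10 + 3*exp(3*t)*cos(t)/10 + C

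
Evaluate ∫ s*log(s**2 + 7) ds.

Let u = s**2 + 7, so du = (2*s) ds.
The integral becomes (1/2)·∫ log(u) du; integrate by parts with u′=log(u), dv′=du.

s**2*log(s**2 + 7)/2 - s**2/2 + 7*log(s**2 + 7)/2 + C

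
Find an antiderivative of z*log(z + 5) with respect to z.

Use integration by parts with u = log(z + 5), dv = z dz.
Then du = 1/(z + 5) dz and v = z**2/2.

z**2*log(z + 5)/2 - z**2/4 + 5*z/2 - 25*log(z + 5)/2 + C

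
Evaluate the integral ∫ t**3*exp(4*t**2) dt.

Let u = t², du = 2t dt; rewrite as (1/2)∫ u^1·exp(4u) du.
Now integrate by parts 1 time.

(4*t**2 - 1)*exp(4*t**2)/32 + C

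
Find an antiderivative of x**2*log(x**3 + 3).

Let u = x**3 + 3, so du = (3*x**2) dx.
The integral becomes (1/3)·∫ log(u) du; integrate by parts with u′=log(u), dv′=du.

x**3*log(x**3 + 3)/3 - x**3/3 + log(x**3 + 3) + C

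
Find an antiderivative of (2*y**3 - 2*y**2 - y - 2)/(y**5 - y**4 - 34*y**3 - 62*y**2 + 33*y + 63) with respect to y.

Factor the denominator: (y - 7)*(y - 1)*(y + 1)*(y + 3)**2.
Partial-fraction decomposition: -93/(1600*(y + 3)) + 71/(80*(y + 3)**2) - 5/(64*(y + 1)) + 1/(64*(y - 1)) + 193/(1600*(y - 7)).
Integrate each term; A/(y−a) gives A·log|y−a|; A/(y−a)² gives −A/(y−a).

193*log(y - 7)/1600 + log(y - 1)/64 - 5*log(y + 1)/64 - 93*log(y + 3)/1600 - 71/(80*y + 240) + C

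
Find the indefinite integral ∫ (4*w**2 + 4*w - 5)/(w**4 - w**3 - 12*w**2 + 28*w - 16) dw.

Factor the denominator: (w - 2)**2*(w - 1)*(w + 4).
Partial-fraction decomposition: -43/(180*(w + 4)) + 3/(5*(w - 1)) - 13/(36*(w - 2)) + 19/(6*(w - 2)**2).
Integrate each term; A/(w−a) gives A·log|w−a|; A/(w−a)² gives −A/(w−a).

-13*log(w - 2)/36 + 3*log(w - 1)/5 - 43*log(w + 4)/180 - 19/(6*w - 12) + C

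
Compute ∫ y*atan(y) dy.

y**2*atan(y)/2 - y/2 + atan(y)/2 + C

Use integration by parts with u = arctan(y), dv = y dy.
Then du = 1/(y**2 + 1) dy.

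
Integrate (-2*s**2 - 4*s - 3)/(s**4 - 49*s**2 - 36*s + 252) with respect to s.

Factor the denominator: (s - 7)*(s - 2)*(s + 3)*(s + 6).
Partial-fraction decomposition: 17/(104*(s + 6)) - 3/(50*(s + 3)) + 19/(200*(s - 2)) - 129/(650*(s - 7)).
Integrate each term: A/(s−a) contributes A·log|s−a|.

-129*log(s - 7)/650 + 19*log(s - 2)/200 - 3*log(s + 3)/50 + 17*log(s + 6)/104 + C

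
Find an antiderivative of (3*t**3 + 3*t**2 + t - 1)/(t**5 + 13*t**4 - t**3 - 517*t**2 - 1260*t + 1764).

761*log(t - 6)/10140 - 3*log(t - 1)/1120 - 547*log(t + 6)/84 + 34825*log(t + 7)/5408 - 445/(52*t + 364) + C

Factor the denominator: (t - 6)*(t - 1)*(t + 6)*(t + 7)**2.
Partial-fraction decomposition: 34825/(5408*(t + 7)) + 445/(52*(t + 7)**2) - 547/(84*(t + 6)) - 3/(1120*(t - 1)) + 761/(10140*(t - 6)).
Integrate each term; A/(t−a) gives A·log|t−a|; A/(t−a)² gives −A/(t−a).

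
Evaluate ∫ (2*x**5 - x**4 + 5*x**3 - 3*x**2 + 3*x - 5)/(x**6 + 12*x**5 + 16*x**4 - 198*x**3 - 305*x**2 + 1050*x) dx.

Factor the denominator: x*(x - 3)*(x - 2)*(x + 5)**2*(x + 7).
Partial-fraction decomposition: 37903/(2520*(x + 7)) - 59217/(4480*(x + 5)) + 217/(16*(x + 5)**2) - 11/(126*(x - 2)) + 517/(1920*(x - 3)) - 1/(210*x).
Integrate each term; A/(x−a) gives A·log|x−a|; A/(x−a)² gives −A/(x−a).

-log(x)/210 + 517*log(x - 3)/1920 - 11*log(x - 2)/126 - 59217*log(x + 5)/4480 + 37903*log(x + 7)/2520 - 217/(16*x + 80) + C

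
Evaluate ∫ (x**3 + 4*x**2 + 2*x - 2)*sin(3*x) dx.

Use integration by parts with u = x**3 + 4*x**2 + 2*x - 2, dv = sin(3*x) dx, so v = -cos(3*x)/3.
Apply parts 3 times (tabular method): alternate signs, differentiate u down to 0, integrate dv up.

-x**3*cos(3*x)/3 + x**2*sin(3*x)/3 - 4*x**2*cos(3*x)/3 + 8*x*sin(3*x)/9 - 4*x*cos(3*x)/9 + 4*sin(3*x)/27 + 26*cos(3*x)/27 + C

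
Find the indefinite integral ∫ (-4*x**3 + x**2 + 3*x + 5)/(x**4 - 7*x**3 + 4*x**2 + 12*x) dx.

Factor the denominator: x*(x - 6)*(x - 2)*(x + 1).
Partial-fraction decomposition: -1/(3*(x + 1)) + 17/(24*(x - 2)) - 115/(24*(x - 6)) + 5/(12*x).
Integrate each term: A/(x−a) contributes A·log|x−a|.

5*log(x)/12 - 115*log(x - 6)/24 + 17*log(x - 2)/24 - log(x + 1)/3 + C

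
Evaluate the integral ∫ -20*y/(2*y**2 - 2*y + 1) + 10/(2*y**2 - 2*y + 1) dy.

-5*log(2*y**2 - 2*y + 1) + C

Let u = 2*y**2 - 2*y + 1, so du = (4*y - 2) dy.
Rewriting, the integral becomes -5·∫ 1/u du = -5·log(u).
Substituting back, u = 2*y**2 - 2*y + 1.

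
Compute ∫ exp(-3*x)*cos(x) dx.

exp(-3*x)*sin(x)/10 - 3*exp(-3*x)*cos(x)/10 + C

Let I denote the integral. Integrate by parts with u = cos(x), dv = exp(-3*x) dx, so v = -exp(-3*x)/3: I = -exp(-3*x)*cos(x)/3 − (1/3)·∫ exp(-3*x)*sin(x) dx.
Apply parts again with u = sin(x), dv = exp(-3*x) dx: ∫ exp(-3*x)*sin(x) dx = -exp(-3*x)*sin(x)/3 + (1/3)·I. Substituting back brings back I: I = exp(-3*x)*sin(x)/9 - exp(-3*x)*cos(x)/3 − (1/9)·I.
Solving for I: (1 + 1/9)·I equals the remaining terms, so I = (9/10)·(exp(-3*x)*sin(x)/9 - exp(-3*x)*cos(x)/3).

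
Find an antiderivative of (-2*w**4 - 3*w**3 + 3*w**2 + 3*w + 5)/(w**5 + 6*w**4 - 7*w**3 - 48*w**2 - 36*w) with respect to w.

Factor the denominator: w*(w - 3)*(w + 1)*(w + 2)*(w + 6).
Partial-fraction decomposition: -1849/(1080*(w + 6)) - 3/(40*(w + 2)) + 3/(10*(w + 1)) - 101/(270*(w - 3)) - 5/(36*w).
Integrate each term: A/(w−a) contributes A·log|w−a|.

-5*log(w)/36 - 101*log(w - 3)/270 + 3*log(w + 1)/10 - 3*log(w + 2)/40 - 1849*log(w + 6)/1080 + C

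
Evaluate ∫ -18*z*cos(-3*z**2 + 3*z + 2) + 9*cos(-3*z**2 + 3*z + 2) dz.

Let u = 3*z**2 - 3*z - 2, so du = (6*z - 3) dz.
Rewriting, the integral becomes -3·∫ cos(u) du = -3·sin(u).
Substituting back, u = 3*z**2 - 3*z - 2.

3*sin(-3*z**2 + 3*z + 2) + C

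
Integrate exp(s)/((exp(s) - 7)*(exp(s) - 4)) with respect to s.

log(exp(s) - 7)/3 - log(exp(s) - 4)/3 + C

Let u = e^s, du = e^s ds.
The integral becomes ∫ du/((u-4)(u-7)); decompose into partial fractions.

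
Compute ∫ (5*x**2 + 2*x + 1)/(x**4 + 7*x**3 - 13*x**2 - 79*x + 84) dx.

Factor the denominator: (x - 3)*(x - 1)*(x + 4)*(x + 7).
Partial-fraction decomposition: -29/(30*(x + 7)) + 73/(105*(x + 4)) - 1/(10*(x - 1)) + 13/(35*(x - 3)).
Integrate each term: A/(x−a) contributes A·log|x−a|.

13*log(x - 3)/35 - log(x - 1)/10 + 73*log(x + 4)/105 - 29*log(x + 7)/30 + C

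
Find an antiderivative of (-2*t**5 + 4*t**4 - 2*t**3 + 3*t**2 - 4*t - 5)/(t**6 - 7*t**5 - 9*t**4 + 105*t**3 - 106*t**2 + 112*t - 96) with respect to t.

Factor the denominator: (t - 6)*(t - 4)*(t - 1)*(t + 4)*(t**2 + 1).
Partial-fraction decomposition: 4*(6*t - 1)/(629*(t**2 + 1)) - 3259/(6800*(t + 4)) - 1/(25*(t - 1)) + 375/(272*(t - 4)) - 10721/(3700*(t - 6)).
Integrate each term; A/(t−a) gives A·log|t−a|; the (Bt+D)/(t²+p²) term gives a log and an atan.

-10721*log(t - 6)/3700 + 375*log(t - 4)/272 - log(t - 1)/25 - 3259*log(t + 4)/6800 + 12*log(t**2 + 1)/629 - 4*atan(t)/629 + C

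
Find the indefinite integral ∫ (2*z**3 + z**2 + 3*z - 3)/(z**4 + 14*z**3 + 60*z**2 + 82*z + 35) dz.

Factor the denominator: (z + 1)**2*(z + 5)*(z + 7).
Partial-fraction decomposition: 661/(72*(z + 7)) - 243/(32*(z + 5)) + 119/(288*(z + 1)) - 7/(24*(z + 1)**2).
Integrate each term; A/(z−a) gives A·log|z−a|; A/(z−a)² gives −A/(z−a).

119*log(z + 1)/288 - 243*log(z + 5)/32 + 661*log(z + 7)/72 + 7/(24*z + 24) + C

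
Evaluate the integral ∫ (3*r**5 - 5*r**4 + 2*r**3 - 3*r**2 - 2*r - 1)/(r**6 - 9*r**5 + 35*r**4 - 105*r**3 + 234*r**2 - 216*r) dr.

log(r)/216 + 1863*log(r - 4)/200 - 172*log(r - 3)/27 + 15*log(r - 2)/52 - 1043*log(r**2 + 9)/8775 + 9577*atan(r/3)/8775 + C

Factor the denominator: r*(r - 4)*(r - 3)*(r - 2)*(r**2 + 9).
Partial-fraction decomposition: -(2086*r - 28731)/(8775*(r**2 + 9)) + 15/(52*(r - 2)) - 172/(27*(r - 3)) + 1863/(200*(r - 4)) + 1/(216*r).
Integrate each term; A/(r−a) gives A·log|r−a|; the (Br+D)/(r²+p²) term gives a log and an atan.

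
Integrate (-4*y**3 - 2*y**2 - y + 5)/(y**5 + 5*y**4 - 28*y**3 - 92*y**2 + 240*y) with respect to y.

Factor the denominator: y*(y - 4)*(y - 2)*(y + 5)*(y + 6).
Partial-fraction decomposition: 803/(480*(y + 6)) - 92/(63*(y + 5)) + 37/(224*(y - 2)) - 287/(720*(y - 4)) + 1/(48*y).
Integrate each term: A/(y−a) contributes A·log|y−a|.

log(y)/48 - 287*log(y - 4)/720 + 37*log(y - 2)/224 - 92*log(y + 5)/63 + 803*log(y + 6)/480 + C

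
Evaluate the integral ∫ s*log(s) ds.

s**2*log(s)/2 - s**2/4 + C

Use integration by parts with u = log(s), dv = s ds.
Then du = 1/s ds and v = s**2/2.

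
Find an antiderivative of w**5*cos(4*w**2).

w**4*sin(4*w**2)/8 + w**2*cos(4*w**2)/16 - sin(4*w**2)/64 + C

Let u = w², du = 2w dw; rewrite as (1/2)∫ u^2·cos(4u) du.
Now integrate by parts 2 times.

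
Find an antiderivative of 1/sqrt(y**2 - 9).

Substitute y = 3·sec(θ), so dy = 3·sec(θ)*tan(θ) dθ and the radical becomes sqrt(y**2 - 9) = 3·tan(θ) by the Pythagorean identity.
Integrate the resulting trig expression in θ, then back-substitute sec(θ) = y/3, tan(θ) = sqrt(y**2 - 9)/3 (absorbing any constant into C).

log(y + sqrt(y**2 - 9)) + C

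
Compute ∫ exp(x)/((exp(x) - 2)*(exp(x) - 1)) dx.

Let u = e^x, du = e^x dx.
The integral becomes ∫ du/((u-2)(u-1)); decompose into partial fractions.

log(exp(x) - 2) - log(exp(x) - 1) + C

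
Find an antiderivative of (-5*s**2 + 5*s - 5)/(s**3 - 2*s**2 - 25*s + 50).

-7*log(s - 5)/2 + 5*log(s - 2)/7 - 31*log(s + 5)/14 + C

Factor the denominator: (s - 5)*(s - 2)*(s + 5).
Partial-fraction decomposition: -31/(14*(s + 5)) + 5/(7*(s - 2)) - 7/(2*(s - 5)).
Integrate each term: A/(s−a) contributes A·log|s−a|.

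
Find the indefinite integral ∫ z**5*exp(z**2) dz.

(z**4 - 2*z**2 + 2)*exp(z**2)/2 + C

Let u = z², du = 2z dz; rewrite as (1/2)∫ u^2·exp(1u) du.
Now integrate by parts 2 times.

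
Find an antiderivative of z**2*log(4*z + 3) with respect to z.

Use integration by parts with u = log(4*z + 3), dv = z**2 dz.
Then du = 4/(4*z + 3) dz and v = z**3/3.

z**3*log(4*z + 3)/3 - z**3/9 + z**2/8 - 3*z/16 + 9*log(4*z + 3)/64 + C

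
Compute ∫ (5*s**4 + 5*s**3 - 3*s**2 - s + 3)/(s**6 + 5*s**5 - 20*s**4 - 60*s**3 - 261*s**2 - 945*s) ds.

Factor the denominator: s*(s - 5)*(s + 3)*(s + 7)*(s**2 + 9).
Partial-fraction decomposition: (917*s + 3905)/(5916*(s**2 + 9)) - 10153/(19488*(s + 7)) + 83/(576*(s + 3)) + 3673/(16320*(s - 5)) - 1/(315*s).
Integrate each term; A/(s−a) gives A·log|s−a|; the (Bs+D)/(s²+p²) term gives a log and an atan.

-log(s)/315 + 3673*log(s - 5)/16320 + 83*log(s + 3)/576 - 10153*log(s + 7)/19488 + 917*log(s**2 + 9)/11832 + 3905*atan(s/3)/17748 + C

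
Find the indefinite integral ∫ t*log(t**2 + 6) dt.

Let u = t**2 + 6, so du = (2*t) dt.
The integral becomes (1/2)·∫ log(u) du; integrate by parts with u′=log(u), dv′=du.

t**2*log(t**2 + 6)/2 - t**2/2 + 3*log(t**2 + 6) + C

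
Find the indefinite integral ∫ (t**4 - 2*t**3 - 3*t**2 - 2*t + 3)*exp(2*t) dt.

(2*t**4 - 8*t**3 + 6*t**2 - 10*t + 11)*exp(2*t)/4 + C

Use integration by parts with u = t**4 - 2*t**3 - 3*t**2 - 2*t + 3, dv = exp(2*t) dt, so v = exp(2*t)/2.
Apply parts 4 times (tabular method): alternate signs, differentiate u down to 0, integrate dv up.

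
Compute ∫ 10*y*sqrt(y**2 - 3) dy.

Let u = y**2 - 3, so du = (2*y) dy.
Rewriting, the integral becomes 5·∫ √u du = 5·(2/3)u^(3/2).
Substituting back, u = y**2 - 3.

10*(y**2 - 3)**(3/2)/3 + C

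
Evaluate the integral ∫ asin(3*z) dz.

z*asin(3*z) + sqrt(-9*z**2 + 1)/3 + C

Use integration by parts with u = arcsin(3*z), dv = dz.
Then du = 3/sqrt(-9*z**2 + 1) dz.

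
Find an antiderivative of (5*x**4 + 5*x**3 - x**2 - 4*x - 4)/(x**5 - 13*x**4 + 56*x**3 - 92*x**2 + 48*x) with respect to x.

Factor the denominator: x*(x - 6)*(x - 4)*(x - 2)*(x - 1).
Partial-fraction decomposition: -1/(15*(x - 1)) + 13/(2*(x - 2)) - 391/(12*(x - 4)) + 937/(30*(x - 6)) - 1/(12*x).
Integrate each term: A/(x−a) contributes A·log|x−a|.

-log(x)/12 + 937*log(x - 6)/30 - 391*log(x - 4)/12 + 13*log(x - 2)/2 - log(x - 1)/15 + C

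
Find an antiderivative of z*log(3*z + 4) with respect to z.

Use integration by parts with u = log(3*z + 4), dv = z dz.
Then du = 3/(3*z + 4) dz and v = z**2/2.

z**2*log(3*z + 4)/2 - z**2/4 + 2*z/3 - 8*log(3*z + 4)/9 + C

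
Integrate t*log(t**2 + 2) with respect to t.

t**2*log(t**2 + 2)/2 - t**2/2 + log(t**2 + 2) + C

Let u = t**2 + 2, so du = (2*t) dt.
The integral becomes (1/2)·∫ log(u) du; integrate by parts with u′=log(u), dv′=du.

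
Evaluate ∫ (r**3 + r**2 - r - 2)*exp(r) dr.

Use integration by parts with u = r**3 + r**2 - r - 2, dv = exp(r) dr, so v = exp(r).
Apply parts 3 times (tabular method): alternate signs, differentiate u down to 0, integrate dv up.

(r**3 - 2*r**2 + 3*r - 5)*exp(r) + C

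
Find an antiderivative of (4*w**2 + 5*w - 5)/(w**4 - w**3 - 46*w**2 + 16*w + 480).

169*log(w - 6)/220 - 79*log(w - 4)/144 + 39*log(w + 4)/80 - 70*log(w + 5)/99 + C

Factor the denominator: (w - 6)*(w - 4)*(w + 4)*(w + 5).
Partial-fraction decomposition: -70/(99*(w + 5)) + 39/(80*(w + 4)) - 79/(144*(w - 4)) + 169/(220*(w - 6)).
Integrate each term: A/(w−a) contributes A·log|w−a|.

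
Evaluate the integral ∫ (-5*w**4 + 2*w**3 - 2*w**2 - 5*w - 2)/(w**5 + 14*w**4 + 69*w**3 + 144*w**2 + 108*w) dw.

-log(w)/54 + 12*log(w + 2) + 137*log(w + 3)/9 - 1739*log(w + 6)/54 + 464/(9*w + 27) + C

Factor the denominator: w*(w + 2)*(w + 3)**2*(w + 6).
Partial-fraction decomposition: -1739/(54*(w + 6)) + 137/(9*(w + 3)) - 464/(9*(w + 3)**2) + 12/(w + 2) - 1/(54*w).
Integrate each term; A/(w−a) gives A·log|w−a|; A/(w−a)² gives −A/(w−a).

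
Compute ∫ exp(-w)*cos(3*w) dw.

3*exp(-w)*sin(3*w)/10 - exp(-w)*cos(3*w)/10 + C

Let I denote the integral. Integrate by parts with u = cos(3*w), dv = exp(-w) dw, so v = -exp(-w): I = -exp(-w)*cos(3*w) − 3·∫ exp(-w)*sin(3*w) dw.
Apply parts again with u = sin(3*w), dv = exp(-w) dw: ∫ exp(-w)*sin(3*w) dw = -exp(-w)*sin(3*w) + 3·I. Substituting back brings back I: I = 3*exp(-w)*sin(3*w) - exp(-w)*cos(3*w) − 9·I.
Solving for I: (1 + 9)·I equals the remaining terms, so I = (1/10)·(3*exp(-w)*sin(3*w) - exp(-w)*cos(3*w)).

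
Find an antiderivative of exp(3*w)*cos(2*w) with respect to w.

2*exp(3*w)*sin(2*w)/13 + 3*exp(3*w)*cos(2*w)/13 + C

Let I denote the integral. Integrate by parts with u = cos(2*w), dv = exp(3*w) dw, so v = exp(3*w)/3: I = exp(3*w)*cos(2*w)/3 + (2/3)·∫ exp(3*w)*sin(2*w) dw.
Apply parts again with u = sin(2*w), dv = exp(3*w) dw: ∫ exp(3*w)*sin(2*w) dw = exp(3*w)*sin(2*w)/3 − (2/3)·I. Substituting back brings back I: I = 2*exp(3*w)*sin(2*w)/9 + exp(3*w)*cos(2*w)/3 − (4/9)·I.
Solving for I: (1 + 4/9)·I equals the remaining terms, so I = (9/13)·(2*exp(3*w)*sin(2*w)/9 + exp(3*w)*cos(2*w)/3).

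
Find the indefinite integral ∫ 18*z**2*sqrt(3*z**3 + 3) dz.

Let u = 3*z**3 + 3, so du = (9*z**2) dz.
Rewriting, the integral becomes 2·∫ √u du = 2·(2/3)u^(3/2).
Substituting back, u = 3*z**3 + 3.

4*(3*z**3 + 3)**(3/2)/3 + C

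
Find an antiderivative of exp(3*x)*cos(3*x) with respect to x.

Let I denote the integral. Integrate by parts with u = cos(3*x), dv = exp(3*x) dx, so v = exp(3*x)/3: I = exp(3*x)*cos(3*x)/3 + ∫ exp(3*x)*sin(3*x) dx.
Apply parts again with u = sin(3*x), dv = exp(3*x) dx: ∫ exp(3*x)*sin(3*x) dx = exp(3*x)*sin(3*x)/3 − I. Substituting back brings back I: I = exp(3*x)*sin(3*x)/3 + exp(3*x)*cos(3*x)/3 − I.
Solving for I: (1 + 1)·I equals the remaining terms, so I = (1/2)·(exp(3*x)*sin(3*x)/3 + exp(3*x)*cos(3*x)/3).

exp(3*x)*sin(3*x)/6 + exp(3*x)*cos(3*x)/6 + C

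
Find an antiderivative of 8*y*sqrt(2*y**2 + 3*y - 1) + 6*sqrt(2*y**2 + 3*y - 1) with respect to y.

Let u = 2*y**2 + 3*y - 1, so du = (4*y + 3) dy.
Rewriting, the integral becomes 2·∫ √u du = 2·(2/3)u^(3/2).
Substituting back, u = 2*y**2 + 3*y - 1.

4*(2*y**2 + 3*y - 1)**(3/2)/3 + C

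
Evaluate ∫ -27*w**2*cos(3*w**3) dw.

Let u = 3*w**3, so du = (9*w**2) dw.
Rewriting, the integral becomes -3·∫ cos(u) du = -3·sin(u).
Substituting back, u = 3*w**3.

-3*sin(3*w**3) + C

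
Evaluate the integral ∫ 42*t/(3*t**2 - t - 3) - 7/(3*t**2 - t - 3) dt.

Let u = 3*t**2 - t - 3, so du = (6*t - 1) dt.
Rewriting, the integral becomes 7·∫ 1/u du = 7·log(u).
Substituting back, u = 3*t**2 - t - 3.

7*log(3*t**2 - t - 3) + C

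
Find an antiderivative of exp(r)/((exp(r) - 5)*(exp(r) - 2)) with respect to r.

log(exp(r) - 5)/3 - log(exp(r) - 2)/3 + C

Let u = e^r, du = e^r dr.
The integral becomes ∫ du/((u-2)(u-5)); decompose into partial fractions.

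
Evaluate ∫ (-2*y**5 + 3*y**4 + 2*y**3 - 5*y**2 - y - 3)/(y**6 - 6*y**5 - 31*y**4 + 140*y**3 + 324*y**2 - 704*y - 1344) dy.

Factor the denominator: (y - 7)*(y - 4)*(y - 3)*(y + 2)**2*(y + 4).
Partial-fraction decomposition: -2609/(2464*(y + 4)) + 161/(405*(y + 2)) - 5/(36*(y + 2)**2) - 12/(35*(y - 3)) + 413/(288*(y - 4)) - 2165/(891*(y - 7)).
Integrate each term; A/(y−a) gives A·log|y−a|; A/(y−a)² gives −A/(y−a).

-2165*log(y - 7)/891 + 413*log(y - 4)/288 - 12*log(y - 3)/35 + 161*log(y + 2)/405 - 2609*log(y + 4)/2464 + 5/(36*y + 72) + C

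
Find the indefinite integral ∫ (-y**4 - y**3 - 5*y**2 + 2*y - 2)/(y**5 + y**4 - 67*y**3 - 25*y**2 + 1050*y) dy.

-log(y)/525 - 841*log(y - 6)/429 + 289*log(y - 5)/200 + 637*log(y + 5)/1100 - 773*log(y + 7)/728 + C

Factor the denominator: y*(y - 6)*(y - 5)*(y + 5)*(y + 7).
Partial-fraction decomposition: -773/(728*(y + 7)) + 637/(1100*(y + 5)) + 289/(200*(y - 5)) - 841/(429*(y - 6)) - 1/(525*y).
Integrate each term: A/(y−a) contributes A·log|y−a|.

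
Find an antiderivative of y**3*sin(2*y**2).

-y**2*cos(2*y**2)/4 + sin(2*y**2)/8 + C

Let u = y², du = 2y dy; rewrite as (1/2)∫ u^1·sin(2u) du.
Now integrate by parts 1 time.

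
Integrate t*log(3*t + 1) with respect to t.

Use integration by parts with u = log(3*t + 1), dv = t dt.
Then du = 3/(3*t + 1) dt and v = t**2/2.

t**2*log(3*t + 1)/2 - t**2/4 + t/6 - log(3*t + 1)/18 + C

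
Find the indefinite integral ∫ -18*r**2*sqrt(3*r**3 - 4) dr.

Let u = 3*r**3 - 4, so du = (9*r**2) dr.
Rewriting, the integral becomes -2·∫ √u du = -2·(2/3)u^(3/2).
Substituting back, u = 3*r**3 - 4.

-4*(3*r**3 - 4)**(3/2)/3 + C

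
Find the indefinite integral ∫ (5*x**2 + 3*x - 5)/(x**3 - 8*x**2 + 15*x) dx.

-log(x)/3 + 27*log(x - 5)/2 - 49*log(x - 3)/6 + C

Factor the denominator: x*(x - 5)*(x - 3).
Partial-fraction decomposition: -49/(6*(x - 3)) + 27/(2*(x - 5)) - 1/(3*x).
Integrate each term: A/(x−a) contributes A·log|x−a|.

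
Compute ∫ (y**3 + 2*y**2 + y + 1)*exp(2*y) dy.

(4*y**3 + 2*y**2 + 2*y + 3)*exp(2*y)/8 + C

Use integration by parts with u = y**3 + 2*y**2 + y + 1, dv = exp(2*y) dy, so v = exp(2*y)/2.
Apply parts 3 times (tabular method): alternate signs, differentiate u down to 0, integrate dv up.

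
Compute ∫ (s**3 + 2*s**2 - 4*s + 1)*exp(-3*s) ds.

Use integration by parts with u = s**3 + 2*s**2 - 4*s + 1, dv = exp(-3*s) ds, so v = -exp(-3*s)/3.
Apply parts 3 times (tabular method): alternate signs, differentiate u down to 0, integrate dv up.

(-3*s**3 - 9*s**2 + 6*s - 1)*exp(-3*s)/9 + C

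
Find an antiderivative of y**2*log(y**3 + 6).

Let u = y**3 + 6, so du = (3*y**2) dy.
The integral becomes (1/3)·∫ log(u) du; integrate by parts with u′=log(u), dv′=du.

y**3*log(y**3 + 6)/3 - y**3/3 + 2*log(y**3 + 6) + C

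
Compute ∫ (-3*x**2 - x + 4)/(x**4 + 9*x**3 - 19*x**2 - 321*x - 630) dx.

Factor the denominator: (x - 6)*(x + 3)*(x + 5)*(x + 7).
Partial-fraction decomposition: 17/(13*(x + 7)) - 3/(2*(x + 5)) + 5/(18*(x + 3)) - 10/(117*(x - 6)).
Integrate each term: A/(x−a) contributes A·log|x−a|.

-10*log(x - 6)/117 + 5*log(x + 3)/18 - 3*log(x + 5)/2 + 17*log(x + 7)/13 + C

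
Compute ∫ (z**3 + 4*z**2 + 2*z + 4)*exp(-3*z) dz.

Use integration by parts with u = z**3 + 4*z**2 + 2*z + 4, dv = exp(-3*z) dz, so v = -exp(-3*z)/3.
Apply parts 3 times (tabular method): alternate signs, differentiate u down to 0, integrate dv up.

(-9*z**3 - 45*z**2 - 48*z - 52)*exp(-3*z)/27 + C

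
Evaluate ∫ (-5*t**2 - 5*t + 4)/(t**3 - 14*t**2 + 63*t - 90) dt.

-206*log(t - 6)/3 + 73*log(t - 5) - 28*log(t - 3)/3 + C

Factor the denominator: (t - 6)*(t - 5)*(t - 3).
Partial-fraction decomposition: -28/(3*(t - 3)) + 73/(t - 5) - 206/(3*(t - 6)).
Integrate each term: A/(t−a) contributes A·log|t−a|.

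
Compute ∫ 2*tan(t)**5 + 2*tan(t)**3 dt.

tan(t)**4/2 + C

Let u = tan(t), so du = (tan(t)**2 + 1) dt.
Rewriting, the integral becomes 2·∫ u^3 du = 2·u^4/4.
Substituting back, u = tan(t).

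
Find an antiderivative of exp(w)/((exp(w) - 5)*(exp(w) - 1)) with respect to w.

Let u = e^w, du = e^w dw.
The integral becomes ∫ du/((u-5)(u-1)); decompose into partial fractions.

log(exp(w) - 5)/4 - log(exp(w) - 1)/4 + C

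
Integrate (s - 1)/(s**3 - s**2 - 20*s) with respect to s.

log(s)/20 + 4*log(s - 5)/45 - 5*log(s + 4)/36 + C

Factor the denominator: s*(s - 5)*(s + 4).
Partial-fraction decomposition: -5/(36*(s + 4)) + 4/(45*(s - 5)) + 1/(20*s).
Integrate each term: A/(s−a) contributes A·log|s−a|.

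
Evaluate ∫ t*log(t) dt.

t**2*log(t)/2 - t**2/4 + C

Use integration by parts with u = log(t), dv = t dt.
Then du = 1/t dt and v = t**2/2.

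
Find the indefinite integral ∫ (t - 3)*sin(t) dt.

Use integration by parts with u = t - 3, dv = sin(t) dt, so v = -cos(t).
Apply parts 1 times (tabular method): alternate signs, differentiate u down to 0, integrate dv up.

-t*cos(t) + sin(t) + 3*cos(t) + C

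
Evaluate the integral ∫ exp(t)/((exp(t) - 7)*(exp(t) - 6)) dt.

Let u = e^t, du = e^t dt.
The integral becomes ∫ du/((u-7)(u-6)); decompose into partial fractions.

log(exp(t) - 7) - log(exp(t) - 6) + C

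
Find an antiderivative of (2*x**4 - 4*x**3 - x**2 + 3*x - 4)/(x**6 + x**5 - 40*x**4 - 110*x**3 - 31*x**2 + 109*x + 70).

1699*log(x - 7)/20736 + log(x - 1)/108 - 55*log(x + 1)/256 + 50*log(x + 2)/81 - 853*log(x + 5)/1728 + 1/(32*x + 32) + C

Factor the denominator: (x - 7)*(x - 1)*(x + 1)**2*(x + 2)*(x + 5).
Partial-fraction decomposition: -853/(1728*(x + 5)) + 50/(81*(x + 2)) - 55/(256*(x + 1)) - 1/(32*(x + 1)**2) + 1/(108*(x - 1)) + 1699/(20736*(x - 7)).
Integrate each term; A/(x−a) gives A·log|x−a|; A/(x−a)² gives −A/(x−a).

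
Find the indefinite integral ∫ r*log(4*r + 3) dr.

Use integration by parts with u = log(4*r + 3), dv = r dr.
Then du = 4/(4*r + 3) dr and v = r**2/2.

r**2*log(4*r + 3)/2 - r**2/4 + 3*r/8 - 9*log(4*r + 3)/32 + C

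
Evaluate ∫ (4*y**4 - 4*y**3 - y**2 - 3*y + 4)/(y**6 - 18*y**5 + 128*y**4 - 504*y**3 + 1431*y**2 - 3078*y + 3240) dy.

427*log(y - 6)/27 - 491*log(y - 5)/17 + 372*log(y - 4)/25 - 101*log(y - 3)/54 + 443*log(y**2 + 9)/15300 - 2953*atan(y/3)/22950 + C

Factor the denominator: (y - 6)*(y - 5)*(y - 4)*(y - 3)*(y**2 + 9).
Partial-fraction decomposition: (443*y - 2953)/(7650*(y**2 + 9)) - 101/(54*(y - 3)) + 372/(25*(y - 4)) - 491/(17*(y - 5)) + 427/(27*(y - 6)).
Integrate each term; A/(y−a) gives A·log|y−a|; the (By+D)/(y²+p²) term gives a log and an atan.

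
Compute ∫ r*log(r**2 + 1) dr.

Let u = r**2 + 1, so du = (2*r) dr.
The integral becomes (1/2)·∫ log(u) du; integrate by parts with u′=log(u), dv′=du.

r**2*log(r**2 + 1)/2 - r**2/2 + log(r**2 + 1)/2 + C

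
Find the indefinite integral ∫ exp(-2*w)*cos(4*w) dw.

exp(-2*w)*sin(4*w)/5 - exp(-2*w)*cos(4*w)/10 + C

Let I denote the integral. Integrate by parts with u = cos(4*w), dv = exp(-2*w) dw, so v = -exp(-2*w)/2: I = -exp(-2*w)*cos(4*w)/2 − 2·∫ exp(-2*w)*sin(4*w) dw.
Apply parts again with u = sin(4*w), dv = exp(-2*w) dw: ∫ exp(-2*w)*sin(4*w) dw = -exp(-2*w)*sin(4*w)/2 + 2·I. Substituting back brings back I: I = exp(-2*w)*sin(4*w) - exp(-2*w)*cos(4*w)/2 − 4·I.
Solving for I: (1 + 4)·I equals the remaining terms, so I = (1/5)·(exp(-2*w)*sin(4*w) - exp(-2*w)*cos(4*w)/2).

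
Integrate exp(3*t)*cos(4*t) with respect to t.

Let I denote the integral. Integrate by parts with u = cos(4*t), dv = exp(3*t) dt, so v = exp(3*t)/3: I = exp(3*t)*cos(4*t)/3 + (4/3)·∫ exp(3*t)*sin(4*t) dt.
Apply parts again with u = sin(4*t), dv = exp(3*t) dt: ∫ exp(3*t)*sin(4*t) dt = exp(3*t)*sin(4*t)/3 − (4/3)·I. Substituting back brings back I: I = 4*exp(3*t)*sin(4*t)/9 + exp(3*t)*cos(4*t)/3 − (16/9)·I.
Solving for I: (1 + 16/9)·I equals the remaining terms, so I = (9/25)·(4*exp(3*t)*sin(4*t)/9 + exp(3*t)*cos(4*t)/3).

4*exp(3*t)*sin(4*t)/25 + 3*exp(3*t)*cos(4*t)/25 + C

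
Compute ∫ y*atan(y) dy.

Use integration by parts with u = arctan(y), dv = y dy.
Then du = 1/(y**2 + 1) dy.

y**2*atan(y)/2 - y/2 + atan(y)/2 + C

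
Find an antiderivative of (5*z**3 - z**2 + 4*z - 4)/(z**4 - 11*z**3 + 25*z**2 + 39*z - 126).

Factor the denominator: (z - 7)*(z - 3)**2*(z + 2).
Partial-fraction decomposition: 56/(225*(z + 2)) - 1397/(200*(z - 3)) - 67/(10*(z - 3)**2) + 845/(72*(z - 7)).
Integrate each term; A/(z−a) gives A·log|z−a|; A/(z−a)² gives −A/(z−a).

845*log(z - 7)/72 - 1397*log(z - 3)/200 + 56*log(z + 2)/225 + 67/(10*z - 30) + C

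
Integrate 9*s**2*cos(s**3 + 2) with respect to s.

Let u = s**3 + 2, so du = (3*s**2) ds.
Rewriting, the integral becomes 3·∫ cos(u) du = 3·sin(u).
Substituting back, u = s**3 + 2.

3*sin(s**3 + 2) + C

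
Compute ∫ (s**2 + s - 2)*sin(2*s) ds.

-s**2*cos(2*s)/2 + s*sin(2*s)/2 - s*cos(2*s)/2 + sin(2*s)/4 + 5*cos(2*s)/4 + C

Use integration by parts with u = s**2 + s - 2, dv = sin(2*s) ds, so v = -cos(2*s)/2.
Apply parts 2 times (tabular method): alternate signs, differentiate u down to 0, integrate dv up.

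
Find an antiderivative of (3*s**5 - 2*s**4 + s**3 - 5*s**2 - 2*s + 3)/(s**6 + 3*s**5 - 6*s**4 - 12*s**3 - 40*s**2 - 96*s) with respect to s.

-log(s)/32 + 2*log(s - 3)/5 - 149*log(s + 2)/160 + 531*log(s + 4)/160 + 39*log(s**2 + 4)/320 - 63*atan(s/2)/160 + C

Factor the denominator: s*(s - 3)*(s + 2)*(s + 4)*(s**2 + 4).
Partial-fraction decomposition: 3*(13*s - 42)/(160*(s**2 + 4)) + 531/(160*(s + 4)) - 149/(160*(s + 2)) + 2/(5*(s - 3)) - 1/(32*s).
Integrate each term; A/(s−a) gives A·log|s−a|; the (Bs+D)/(s²+p²) term gives a log and an atan.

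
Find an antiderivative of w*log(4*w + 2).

Use integration by parts with u = log(4*w + 2), dv = w dw.
Then du = 4/(4*w + 2) dw and v = w**2/2.

w**2*log(4*w + 2)/2 - w**2/4 + w/4 - log(2*w + 1)/8 + C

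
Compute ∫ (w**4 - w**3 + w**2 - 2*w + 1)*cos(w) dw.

Use integration by parts with u = w**4 - w**3 + w**2 - 2*w + 1, dv = cos(w) dw, so v = sin(w).
Apply parts 4 times (tabular method): alternate signs, differentiate u down to 0, integrate dv up.

w**4*sin(w) - w**3*sin(w) + 4*w**3*cos(w) - 11*w**2*sin(w) - 3*w**2*cos(w) + 4*w*sin(w) - 22*w*cos(w) + 23*sin(w) + 4*cos(w) + C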